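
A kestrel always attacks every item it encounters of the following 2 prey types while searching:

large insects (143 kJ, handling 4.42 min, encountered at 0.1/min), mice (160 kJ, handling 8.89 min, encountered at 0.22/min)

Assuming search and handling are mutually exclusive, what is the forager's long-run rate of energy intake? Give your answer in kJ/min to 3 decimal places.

14.568 kJ/min

Energy encountered per unit search time: 0.1×143 + 0.22×160 = 49.5 kJ/min.
Handling time per unit search time: 0.1×4.42 + 0.22×8.89 = 2.398.
Rate = 49.5/(1 + 2.398) = 14.57 kJ/min.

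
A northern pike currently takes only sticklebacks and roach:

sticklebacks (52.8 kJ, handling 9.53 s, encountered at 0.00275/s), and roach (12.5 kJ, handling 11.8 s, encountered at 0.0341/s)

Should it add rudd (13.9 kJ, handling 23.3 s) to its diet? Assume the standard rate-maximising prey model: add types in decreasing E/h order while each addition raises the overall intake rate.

Yes

On sticklebacks and roach alone, R = ΣλE/(1+Σλh) = 0.5715/1.429 = 0.4 kJ/s.
Profitability of rudd: 13.9/23.3 = 0.5966 kJ/s.
0.5966 > 0.4, so adding rudd raises the average — include it.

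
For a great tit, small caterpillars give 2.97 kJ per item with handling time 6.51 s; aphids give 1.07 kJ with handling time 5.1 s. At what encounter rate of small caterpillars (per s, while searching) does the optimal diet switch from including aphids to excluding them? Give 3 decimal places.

0.131 per s

The zero-one rule: include aphids iff E₂/h₂ > λE₁/(1+λh₁). Equality gives the switch point.
λE₁h₂ = E₂ + λE₂h₁ ⇒ λ = E₂/(E₁h₂ − E₂h₁) = 1.07/(15.15 − 6.966) = 0.1308 per s.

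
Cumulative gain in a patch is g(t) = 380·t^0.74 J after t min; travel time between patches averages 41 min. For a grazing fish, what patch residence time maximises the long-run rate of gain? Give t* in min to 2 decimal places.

Maximise g(t)/(T+t): set derivative to zero → g'(t)(T+t) = g(t).
g'(t) = 0.74·380·t^-0.26. Setting 0.74·380·t^-0.26 = 380·t^0.74/(41+t) gives 0.74(41+t) = t, so 0.26·t = 0.74×41.
t* = 0.74×41/0.26 = 116.7 min.

116.69 min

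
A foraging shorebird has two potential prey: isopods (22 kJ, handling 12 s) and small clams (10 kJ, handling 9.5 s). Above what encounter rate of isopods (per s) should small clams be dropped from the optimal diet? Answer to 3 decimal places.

0.112 per s

The zero-one rule: include small clams iff E₂/h₂ > λE₁/(1+λh₁). Equality gives the switch point.
λE₁h₂ = E₂ + λE₂h₁ ⇒ λ = E₂/(E₁h₂ − E₂h₁) = 10/(209 − 120) = 0.1124 per s.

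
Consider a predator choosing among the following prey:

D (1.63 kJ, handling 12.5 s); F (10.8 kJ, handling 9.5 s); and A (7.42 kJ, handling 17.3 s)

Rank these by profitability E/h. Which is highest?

In descending order of E/h:
F: 10.8/9.5 = 1.14 kJ/s
A: 7.42/17.3 = 0.429 kJ/s
D: 1.63/12.5 = 0.13 kJ/s

F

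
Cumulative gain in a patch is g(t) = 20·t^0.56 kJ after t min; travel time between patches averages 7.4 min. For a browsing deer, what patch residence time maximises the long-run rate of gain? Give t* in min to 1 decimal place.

By the marginal value theorem, leave when the instantaneous gain rate g'(t) equals the habitat-wide average g(t)/(T + t).
g'(t) = 0.56·20·t^-0.44. Setting 0.56·20·t^-0.44 = 20·t^0.56/(7.4+t) gives 0.56(7.4+t) = t, so 0.44·t = 0.56×7.4.
t* = 0.56×7.4/0.44 = 9.418 min.

9.4 min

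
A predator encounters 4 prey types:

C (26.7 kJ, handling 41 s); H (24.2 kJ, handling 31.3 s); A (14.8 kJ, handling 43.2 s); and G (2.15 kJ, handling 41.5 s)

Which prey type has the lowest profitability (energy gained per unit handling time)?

Profitability E/h (kJ/s): C = 26.7/41 = 0.651, H = 24.2/31.3 = 0.773, A = 14.8/43.2 = 0.343, G = 2.15/41.5 = 0.0518.
Ranked: H > C > A > G.

G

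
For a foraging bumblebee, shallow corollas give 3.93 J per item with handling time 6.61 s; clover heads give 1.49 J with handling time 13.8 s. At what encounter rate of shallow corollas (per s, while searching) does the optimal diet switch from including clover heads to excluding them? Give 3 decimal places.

0.034 per s

At the threshold, the rate on shallow corollas alone equals the profitability of clover heads: λ·3.93/(1 + λ·6.61) = 1.49/13.8 = 0.108.
Rearranging, λ(3.93 − 0.108×6.61) = 0.108, so λ = 0.108/3.216 = 0.03357 per s.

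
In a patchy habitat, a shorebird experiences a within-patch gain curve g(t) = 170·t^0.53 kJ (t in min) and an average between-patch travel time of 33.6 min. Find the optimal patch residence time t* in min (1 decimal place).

37.9 min

Maximise g(t)/(T+t): set derivative to zero → g'(t)(T+t) = g(t).
g'(t) = 0.53·170·t^-0.47. Setting 0.53·170·t^-0.47 = 170·t^0.53/(33.6+t) gives 0.53(33.6+t) = t, so 0.47·t = 0.53×33.6.
t* = 0.53×33.6/0.47 = 37.89 min.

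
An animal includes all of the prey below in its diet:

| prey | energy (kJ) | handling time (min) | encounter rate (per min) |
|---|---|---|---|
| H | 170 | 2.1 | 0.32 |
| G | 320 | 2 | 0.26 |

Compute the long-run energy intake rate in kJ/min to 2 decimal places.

R = Σλ_iE_i / (1 + Σλ_ih_i)
Numerator: 0.32×170 + 0.26×320 = 137.6
Denominator: 1 + 0.32×2.1 + 0.26×2 = 2.192
R = 137.6/2.192 = 62.77 kJ/min

62.77 kJ/min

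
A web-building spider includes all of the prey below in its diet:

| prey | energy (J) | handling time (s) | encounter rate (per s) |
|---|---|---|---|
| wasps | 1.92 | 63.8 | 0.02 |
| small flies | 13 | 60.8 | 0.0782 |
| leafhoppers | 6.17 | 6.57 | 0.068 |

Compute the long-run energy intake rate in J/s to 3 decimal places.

0.197 J/s

R = (0.02×1.92 + 0.0782×13 + 0.068×6.17) / (1 + 0.02×63.8 + 0.0782×60.8 + 0.068×6.57) = 1.475/7.477 = 0.1972 J/s.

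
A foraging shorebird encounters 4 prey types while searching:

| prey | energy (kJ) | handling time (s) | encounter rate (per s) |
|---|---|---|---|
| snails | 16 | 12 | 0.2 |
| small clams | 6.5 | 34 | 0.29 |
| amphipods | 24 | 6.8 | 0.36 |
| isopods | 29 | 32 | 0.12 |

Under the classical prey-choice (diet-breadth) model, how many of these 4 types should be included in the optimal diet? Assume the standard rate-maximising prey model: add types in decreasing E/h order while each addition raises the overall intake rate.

1

E/h in descending order: amphipods 3.53, snails 1.33, isopods 0.906, small clams 0.191 kJ/s. The optimal diet is the largest prefix of this list for which every included type satisfies E_i/h_i > R on the types above it.
Rate on top 1: 2.506. snails: 1.33 < 2.506 → exclude; stop.
Optimal diet: amphipods — 1 of 4 types.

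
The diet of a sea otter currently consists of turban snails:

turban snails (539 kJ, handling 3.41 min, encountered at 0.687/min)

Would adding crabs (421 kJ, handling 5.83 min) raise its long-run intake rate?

Current rate: (0.687×539)/(1 + 0.687×3.41) = 110.8 kJ/min.
crabs: E/h = 421/5.83 = 72.21 kJ/min.
72.21 < 110.8, so adding crabs would lower the average — exclude it.

No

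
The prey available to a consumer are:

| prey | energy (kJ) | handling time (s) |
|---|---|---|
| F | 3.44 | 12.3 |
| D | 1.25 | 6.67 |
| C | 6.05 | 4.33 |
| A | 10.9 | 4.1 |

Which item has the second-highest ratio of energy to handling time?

C

Profitability E/h (kJ/s): F = 3.44/12.3 = 0.28, D = 1.25/6.67 = 0.187, C = 6.05/4.33 = 1.4, A = 10.9/4.1 = 2.66.
Ranked: A > C > F > D.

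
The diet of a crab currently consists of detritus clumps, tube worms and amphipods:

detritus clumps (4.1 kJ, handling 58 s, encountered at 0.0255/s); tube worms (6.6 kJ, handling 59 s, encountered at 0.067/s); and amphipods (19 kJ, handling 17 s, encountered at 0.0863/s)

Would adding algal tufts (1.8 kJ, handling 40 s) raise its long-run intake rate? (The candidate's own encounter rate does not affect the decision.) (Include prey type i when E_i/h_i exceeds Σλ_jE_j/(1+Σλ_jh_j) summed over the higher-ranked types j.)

On detritus clumps, tube worms and amphipods alone, R = ΣλE/(1+Σλh) = 2.186/7.899 = 0.2768 kJ/s.
Profitability of algal tufts: 1.8/40 = 0.045 kJ/s.
0.045 < 0.2768, so adding algal tufts would lower the average — exclude it.

No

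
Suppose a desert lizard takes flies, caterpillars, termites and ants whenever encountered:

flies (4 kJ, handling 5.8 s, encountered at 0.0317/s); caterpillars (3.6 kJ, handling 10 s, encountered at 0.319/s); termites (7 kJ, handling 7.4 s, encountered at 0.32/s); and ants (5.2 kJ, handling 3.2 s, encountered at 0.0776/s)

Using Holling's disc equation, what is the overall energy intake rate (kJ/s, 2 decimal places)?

0.56 kJ/s

R = (0.0317×4 + 0.319×3.6 + 0.32×7 + 0.0776×5.2) / (1 + 0.0317×5.8 + 0.319×10 + 0.32×7.4 + 0.0776×3.2) = 3.919/6.99 = 0.5606 kJ/s.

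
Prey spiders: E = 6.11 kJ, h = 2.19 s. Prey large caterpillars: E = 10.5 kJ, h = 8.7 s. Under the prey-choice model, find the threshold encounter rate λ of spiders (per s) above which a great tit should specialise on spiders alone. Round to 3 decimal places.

Drop large caterpillars once their profitability E₂/h₂ falls below the rate achievable on spiders alone: E₂/h₂ = λE₁/(1 + λh₁).
Solve for λ: λE₁h₂ = E₂(1 + λh₁) → λ(E₁h₂ − E₂h₁) = E₂ → λ = E₂/(E₁h₂ − E₂h₁).
λ = 10.5/(6.11×8.7 − 10.5×2.19) = 10.5/30.16 = 0.3481 per s.

0.348 per s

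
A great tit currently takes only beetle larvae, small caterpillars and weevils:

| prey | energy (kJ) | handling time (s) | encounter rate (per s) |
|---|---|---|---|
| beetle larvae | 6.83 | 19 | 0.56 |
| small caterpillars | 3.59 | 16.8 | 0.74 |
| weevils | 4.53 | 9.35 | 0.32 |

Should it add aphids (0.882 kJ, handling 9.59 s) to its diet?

Intake rate on the current diet: R = (0.56×6.83 + 0.74×3.59 + 0.32×4.53) / (1 + 0.56×19 + 0.74×16.8 + 0.32×9.35) = 7.931/27.06 = 0.293 kJ/s.
aphids: E/h = 0.882/9.59 = 0.09197 kJ/s.
0.09197 < 0.293, so adding aphids would lower the average — exclude it.

No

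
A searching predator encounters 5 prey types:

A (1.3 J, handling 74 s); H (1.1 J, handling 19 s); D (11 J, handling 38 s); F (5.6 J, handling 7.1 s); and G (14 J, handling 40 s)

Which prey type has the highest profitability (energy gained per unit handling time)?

F

In descending order of E/h:
F: 5.6/7.1 = 0.789 J/s
G: 14/40 = 0.35 J/s
D: 11/38 = 0.289 J/s
H: 1.1/19 = 0.0579 J/s
A: 1.3/74 = 0.0176 J/s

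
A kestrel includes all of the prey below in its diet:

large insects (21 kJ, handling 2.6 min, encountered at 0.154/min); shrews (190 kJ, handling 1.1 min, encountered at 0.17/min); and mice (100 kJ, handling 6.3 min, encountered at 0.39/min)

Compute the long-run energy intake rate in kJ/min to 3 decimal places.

18.429 kJ/min

R = Σλ_iE_i / (1 + Σλ_ih_i)
Numerator: 0.154×21 + 0.17×190 + 0.39×100 = 74.53
Denominator: 1 + 0.154×2.6 + 0.17×1.1 + 0.39×6.3 = 4.044
R = 74.53/4.044 = 18.43 kJ/min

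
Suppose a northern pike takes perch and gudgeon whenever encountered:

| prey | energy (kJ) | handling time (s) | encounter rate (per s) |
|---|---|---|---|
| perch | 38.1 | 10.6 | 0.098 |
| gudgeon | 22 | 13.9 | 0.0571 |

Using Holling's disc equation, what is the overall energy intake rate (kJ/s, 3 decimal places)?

R = Σλ_iE_i / (1 + Σλ_ih_i)
Numerator: 0.098×38.1 + 0.0571×22 = 4.99
Denominator: 1 + 0.098×10.6 + 0.0571×13.9 = 2.832
R = 4.99/2.832 = 1.762 kJ/s

1.762 kJ/s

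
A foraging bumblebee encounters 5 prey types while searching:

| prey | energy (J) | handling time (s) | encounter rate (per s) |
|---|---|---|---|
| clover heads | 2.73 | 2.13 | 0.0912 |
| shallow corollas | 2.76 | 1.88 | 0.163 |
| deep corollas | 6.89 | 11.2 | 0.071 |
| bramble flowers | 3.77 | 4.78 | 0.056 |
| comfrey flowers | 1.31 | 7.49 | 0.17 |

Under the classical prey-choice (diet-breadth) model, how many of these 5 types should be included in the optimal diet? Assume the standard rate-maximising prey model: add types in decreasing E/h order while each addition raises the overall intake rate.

Rank by E/h (J/s): shallow corollas 1.47, clover heads 1.28, bramble flowers 0.789, deep corollas 0.615, comfrey flowers 0.175. Include each in turn until the next type's E/h falls below the running intake rate.
Rate on top 1: 0.3444. clover heads: 1.28 > 0.3444 → include.
Rate on top 2: 0.4657. bramble flowers: 0.789 > 0.4657 → include.
Rate on top 3: 0.5146. deep corollas: 0.615 > 0.5146 → include.
Rate on top 4: 0.5458. comfrey flowers: 0.175 < 0.5458 → exclude; stop.
Optimal diet: shallow corollas, clover heads, bramble flowers, deep corollas — 4 of 5 types.

4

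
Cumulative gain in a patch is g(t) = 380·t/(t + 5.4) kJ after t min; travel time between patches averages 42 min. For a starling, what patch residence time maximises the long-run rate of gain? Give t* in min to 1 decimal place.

Maximise g(t)/(T+t): set derivative to zero → g'(t)(T+t) = g(t).
g'(t) = 380·5.4/(t + 5.4)². Setting 380·5.4/(t+5.4)² = 380t/[(t+5.4)(42+t)] gives 5.4(42+t) = t(t+5.4), so t² = 5.4×42 = 226.8.
t* = √226.8 = 15.06 min.

15.1 min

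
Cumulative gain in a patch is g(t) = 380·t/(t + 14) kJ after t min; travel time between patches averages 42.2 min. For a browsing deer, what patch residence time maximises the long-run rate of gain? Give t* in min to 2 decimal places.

24.31 min

Optimal t* satisfies g'(t*) = g(t*)/(T + t*).
g'(t) = 380·14/(t + 14)². Setting 380·14/(t+14)² = 380t/[(t+14)(42.2+t)] gives 14(42.2+t) = t(t+14), so t² = 14×42.2 = 590.8.
t* = √590.8 = 24.31 min.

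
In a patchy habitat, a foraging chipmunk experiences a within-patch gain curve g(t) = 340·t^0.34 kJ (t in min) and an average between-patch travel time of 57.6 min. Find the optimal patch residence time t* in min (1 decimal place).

29.7 min

Maximise g(t)/(T+t): set derivative to zero → g'(t)(T+t) = g(t).
g'(t) = 0.34·340·t^-0.66. Setting 0.34·340·t^-0.66 = 340·t^0.34/(57.6+t) gives 0.34(57.6+t) = t, so 0.66·t = 0.34×57.6.
t* = 0.34×57.6/0.66 = 29.67 min.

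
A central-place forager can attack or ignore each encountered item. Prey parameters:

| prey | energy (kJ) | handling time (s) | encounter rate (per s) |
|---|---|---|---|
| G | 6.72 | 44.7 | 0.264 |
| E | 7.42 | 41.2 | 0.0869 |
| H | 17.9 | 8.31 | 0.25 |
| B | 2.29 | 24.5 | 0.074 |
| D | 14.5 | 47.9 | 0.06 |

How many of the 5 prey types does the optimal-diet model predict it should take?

E/h in descending order: H 2.15, D 0.303, E 0.18, G 0.15, B 0.0935 kJ/s. The optimal diet is the largest prefix of this list for which every included type satisfies E_i/h_i > R on the types above it.
Rate on top 1: 1.454. D: 0.303 < 1.454 → exclude; stop.
Optimal diet: H — 1 of 5 types.

1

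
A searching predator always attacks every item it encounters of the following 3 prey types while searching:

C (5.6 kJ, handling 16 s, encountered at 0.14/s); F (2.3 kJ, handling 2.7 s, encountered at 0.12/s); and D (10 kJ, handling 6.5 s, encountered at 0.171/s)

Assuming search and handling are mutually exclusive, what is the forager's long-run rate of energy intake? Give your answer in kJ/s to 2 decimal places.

0.59 kJ/s

Energy encountered per unit search time: 0.14×5.6 + 0.12×2.3 + 0.171×10 = 2.77 kJ/s.
Handling time per unit search time: 0.14×16 + 0.12×2.7 + 0.171×6.5 = 3.676.
Rate = 2.77/(1 + 3.676) = 0.5925 kJ/s.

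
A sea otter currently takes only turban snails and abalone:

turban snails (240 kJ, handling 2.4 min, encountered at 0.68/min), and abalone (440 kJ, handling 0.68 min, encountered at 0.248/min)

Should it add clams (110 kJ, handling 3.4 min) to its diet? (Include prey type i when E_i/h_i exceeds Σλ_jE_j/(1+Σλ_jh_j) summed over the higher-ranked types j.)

Intake rate on the current diet: R = (0.68×240 + 0.248×440) / (1 + 0.68×2.4 + 0.248×0.68) = 272.3/2.801 = 97.23 kJ/min.
clams: E/h = 110/3.4 = 32.35 kJ/min.
Since 32.35 < R, time spent handling clams is better spent searching.

No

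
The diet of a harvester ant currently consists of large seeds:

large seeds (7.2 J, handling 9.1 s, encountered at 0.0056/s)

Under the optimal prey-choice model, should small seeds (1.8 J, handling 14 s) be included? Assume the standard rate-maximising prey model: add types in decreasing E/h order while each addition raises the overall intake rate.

Yes

Intake rate on the current diet: R = (0.0056×7.2) / (1 + 0.0056×9.1) = 0.04032/1.051 = 0.03836 J/s.
Profitability of small seeds: 1.8/14 = 0.1286 J/s.
Since 0.1286 > R, including small seeds increases the long-run rate.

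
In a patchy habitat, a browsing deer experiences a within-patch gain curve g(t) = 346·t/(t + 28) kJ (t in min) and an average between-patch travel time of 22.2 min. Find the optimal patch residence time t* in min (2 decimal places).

By the marginal value theorem, leave when the instantaneous gain rate g'(t) equals the habitat-wide average g(t)/(T + t).
g'(t) = 346·28/(t + 28)². Setting 346·28/(t+28)² = 346t/[(t+28)(22.2+t)] gives 28(22.2+t) = t(t+28), so t² = 28×22.2 = 621.6.
t* = √621.6 = 24.93 min.

24.93 min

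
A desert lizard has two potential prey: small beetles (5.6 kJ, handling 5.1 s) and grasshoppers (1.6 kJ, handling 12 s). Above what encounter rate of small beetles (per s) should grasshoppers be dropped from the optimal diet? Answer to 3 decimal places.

At the threshold, the rate on small beetles alone equals the profitability of grasshoppers: λ·5.6/(1 + λ·5.1) = 1.6/12 = 0.1333.
Rearranging, λ(5.6 − 0.1333×5.1) = 0.1333, so λ = 0.1333/4.92 = 0.0271 per s.

0.027 per s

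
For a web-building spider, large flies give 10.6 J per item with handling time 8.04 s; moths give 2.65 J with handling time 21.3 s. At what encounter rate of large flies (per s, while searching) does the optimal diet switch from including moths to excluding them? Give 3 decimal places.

0.013 per s

The zero-one rule: include moths iff E₂/h₂ > λE₁/(1+λh₁). Equality gives the switch point.
λE₁h₂ = E₂ + λE₂h₁ ⇒ λ = E₂/(E₁h₂ − E₂h₁) = 2.65/(225.8 − 21.31) = 0.01296 per s.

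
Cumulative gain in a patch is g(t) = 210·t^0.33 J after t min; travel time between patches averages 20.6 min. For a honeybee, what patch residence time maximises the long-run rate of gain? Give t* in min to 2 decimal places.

Optimal t* satisfies g'(t*) = g(t*)/(T + t*).
g'(t) = 0.33·210·t^-0.67. Setting 0.33·210·t^-0.67 = 210·t^0.33/(20.6+t) gives 0.33(20.6+t) = t, so 0.67·t = 0.33×20.6.
t* = 0.33×20.6/0.67 = 10.15 min.

10.15 min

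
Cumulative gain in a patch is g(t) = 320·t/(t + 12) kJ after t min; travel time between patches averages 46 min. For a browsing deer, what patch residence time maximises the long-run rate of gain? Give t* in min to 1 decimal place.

By the marginal value theorem, leave when the instantaneous gain rate g'(t) equals the habitat-wide average g(t)/(T + t).
g'(t) = 320·12/(t + 12)². Setting 320·12/(t+12)² = 320t/[(t+12)(46+t)] gives 12(46+t) = t(t+12), so t² = 12×46 = 552.
t* = √552 = 23.49 min.

23.5 min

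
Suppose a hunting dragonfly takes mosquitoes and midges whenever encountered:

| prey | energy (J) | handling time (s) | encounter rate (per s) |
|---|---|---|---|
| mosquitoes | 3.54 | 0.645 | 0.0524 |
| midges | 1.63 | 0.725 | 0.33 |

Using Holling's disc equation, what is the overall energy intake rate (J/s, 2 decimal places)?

0.57 J/s

R = Σλ_iE_i / (1 + Σλ_ih_i)
Numerator: 0.0524×3.54 + 0.33×1.63 = 0.7234
Denominator: 1 + 0.0524×0.645 + 0.33×0.725 = 1.273
R = 0.7234/1.273 = 0.5682 J/s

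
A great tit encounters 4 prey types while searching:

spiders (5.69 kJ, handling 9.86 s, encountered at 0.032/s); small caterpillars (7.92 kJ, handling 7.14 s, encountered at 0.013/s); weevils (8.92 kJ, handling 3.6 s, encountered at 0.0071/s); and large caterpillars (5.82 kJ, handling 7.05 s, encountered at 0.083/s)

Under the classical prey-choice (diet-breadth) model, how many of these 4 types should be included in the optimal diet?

E/h in descending order: weevils 2.48, small caterpillars 1.11, large caterpillars 0.826, spiders 0.577 kJ/s. The optimal diet is the largest prefix of this list for which every included type satisfies E_i/h_i > R on the types above it.
Rate on top 1: 0.06175. small caterpillars: 1.11 > 0.06175 → include.
Rate on top 2: 0.1487. large caterpillars: 0.826 > 0.1487 → include.
Rate on top 3: 0.3812. spiders: 0.577 > 0.3812 → include.
Optimal diet: weevils, small caterpillars, large caterpillars, spiders — 4 of 4 types.

4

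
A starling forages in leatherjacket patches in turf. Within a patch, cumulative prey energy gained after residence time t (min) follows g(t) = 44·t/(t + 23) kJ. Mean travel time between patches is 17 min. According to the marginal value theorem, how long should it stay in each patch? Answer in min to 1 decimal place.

By the marginal value theorem, leave when the instantaneous gain rate g'(t) equals the habitat-wide average g(t)/(T + t).
g'(t) = 44·23/(t + 23)². Setting 44·23/(t+23)² = 44t/[(t+23)(17+t)] gives 23(17+t) = t(t+23), so t² = 23×17 = 391.
t* = √391 = 19.77 min.

19.8 min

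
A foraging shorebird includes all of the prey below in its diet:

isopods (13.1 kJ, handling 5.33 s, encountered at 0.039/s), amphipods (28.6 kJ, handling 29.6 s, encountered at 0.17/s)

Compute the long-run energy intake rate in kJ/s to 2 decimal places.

0.86 kJ/s

R = (0.039×13.1 + 0.17×28.6) / (1 + 0.039×5.33 + 0.17×29.6) = 5.373/6.24 = 0.8611 kJ/s.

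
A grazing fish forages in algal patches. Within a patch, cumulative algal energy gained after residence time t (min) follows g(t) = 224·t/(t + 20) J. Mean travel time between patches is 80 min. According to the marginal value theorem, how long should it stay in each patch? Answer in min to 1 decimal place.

40.0 min

By the marginal value theorem, leave when the instantaneous gain rate g'(t) equals the habitat-wide average g(t)/(T + t).
g'(t) = 224·20/(t + 20)². Setting 224·20/(t+20)² = 224t/[(t+20)(80+t)] gives 20(80+t) = t(t+20), so t² = 20×80 = 1600.
t* = √1600 = 40 min.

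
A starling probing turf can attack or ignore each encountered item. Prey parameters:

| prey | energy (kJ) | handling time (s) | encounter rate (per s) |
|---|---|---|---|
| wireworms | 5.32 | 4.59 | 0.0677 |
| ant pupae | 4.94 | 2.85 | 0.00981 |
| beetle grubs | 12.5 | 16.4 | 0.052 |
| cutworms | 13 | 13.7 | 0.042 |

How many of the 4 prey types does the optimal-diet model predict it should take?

4

Rank by E/h (kJ/s): ant pupae 1.73, wireworms 1.16, cutworms 0.949, beetle grubs 0.762. Include each in turn until the next type's E/h falls below the running intake rate.
Rate on top 1: 0.04714. wireworms: 1.16 > 0.04714 → include.
Rate on top 2: 0.3052. cutworms: 0.949 > 0.3052 → include.
Rate on top 3: 0.4987. beetle grubs: 0.762 > 0.4987 → include.
Optimal diet: ant pupae, wireworms, cutworms, beetle grubs — 4 of 4 types.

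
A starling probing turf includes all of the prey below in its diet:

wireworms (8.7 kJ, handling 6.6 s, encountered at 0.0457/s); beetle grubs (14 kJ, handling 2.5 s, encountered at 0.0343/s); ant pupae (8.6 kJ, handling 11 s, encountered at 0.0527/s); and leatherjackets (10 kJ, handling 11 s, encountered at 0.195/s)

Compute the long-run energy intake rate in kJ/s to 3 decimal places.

R = (0.0457×8.7 + 0.0343×14 + 0.0527×8.6 + 0.195×10) / (1 + 0.0457×6.6 + 0.0343×2.5 + 0.0527×11 + 0.195×11) = 3.281/4.112 = 0.7979 kJ/s.

0.798 kJ/s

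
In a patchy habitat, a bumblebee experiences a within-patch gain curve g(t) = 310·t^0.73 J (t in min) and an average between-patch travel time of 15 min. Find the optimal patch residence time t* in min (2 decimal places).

40.56 min

Maximise g(t)/(T+t): set derivative to zero → g'(t)(T+t) = g(t).
g'(t) = 0.73·310·t^-0.27. Setting 0.73·310·t^-0.27 = 310·t^0.73/(15+t) gives 0.73(15+t) = t, so 0.27·t = 0.73×15.
t* = 0.73×15/0.27 = 40.56 min.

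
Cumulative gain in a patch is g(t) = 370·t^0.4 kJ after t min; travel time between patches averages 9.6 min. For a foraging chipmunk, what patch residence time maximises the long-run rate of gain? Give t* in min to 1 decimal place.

Maximise g(t)/(T+t): set derivative to zero → g'(t)(T+t) = g(t).
g'(t) = 0.4·370·t^-0.6. Setting 0.4·370·t^-0.6 = 370·t^0.4/(9.6+t) gives 0.4(9.6+t) = t, so 0.60·t = 0.4×9.6.
t* = 0.4×9.6/0.60 = 6.4 min.

6.4 min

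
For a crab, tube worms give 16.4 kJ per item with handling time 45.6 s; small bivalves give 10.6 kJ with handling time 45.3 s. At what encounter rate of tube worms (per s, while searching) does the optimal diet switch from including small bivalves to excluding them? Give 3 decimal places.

The zero-one rule: include small bivalves iff E₂/h₂ > λE₁/(1+λh₁). Equality gives the switch point.
λE₁h₂ = E₂ + λE₂h₁ ⇒ λ = E₂/(E₁h₂ − E₂h₁) = 10.6/(742.9 − 483.4) = 0.04084 per s.

0.041 per s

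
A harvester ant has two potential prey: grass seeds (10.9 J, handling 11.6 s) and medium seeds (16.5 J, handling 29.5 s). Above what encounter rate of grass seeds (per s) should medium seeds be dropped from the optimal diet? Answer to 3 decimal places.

0.127 per s

The zero-one rule: include medium seeds iff E₂/h₂ > λE₁/(1+λh₁). Equality gives the switch point.
λE₁h₂ = E₂ + λE₂h₁ ⇒ λ = E₂/(E₁h₂ − E₂h₁) = 16.5/(321.6 − 191.4) = 0.1268 per s.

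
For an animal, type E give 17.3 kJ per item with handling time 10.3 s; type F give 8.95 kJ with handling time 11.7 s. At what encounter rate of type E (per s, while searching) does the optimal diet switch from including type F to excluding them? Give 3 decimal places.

Drop type F once their profitability E₂/h₂ falls below the rate achievable on type E alone: E₂/h₂ = λE₁/(1 + λh₁).
Solve for λ: λE₁h₂ = E₂(1 + λh₁) → λ(E₁h₂ − E₂h₁) = E₂ → λ = E₂/(E₁h₂ − E₂h₁).
λ = 8.95/(17.3×11.7 − 8.95×10.3) = 8.95/110.2 = 0.0812 per s.

0.081 per s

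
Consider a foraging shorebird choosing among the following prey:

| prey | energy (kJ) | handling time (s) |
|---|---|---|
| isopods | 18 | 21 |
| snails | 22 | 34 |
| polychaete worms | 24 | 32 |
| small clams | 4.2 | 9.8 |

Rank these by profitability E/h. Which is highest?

Profitability E/h (kJ/s): isopods = 18/21 = 0.857, snails = 22/34 = 0.647, polychaete worms = 24/32 = 0.75, small clams = 4.2/9.8 = 0.429.
Ranked: isopods > polychaete worms > snails > small clams.

isopods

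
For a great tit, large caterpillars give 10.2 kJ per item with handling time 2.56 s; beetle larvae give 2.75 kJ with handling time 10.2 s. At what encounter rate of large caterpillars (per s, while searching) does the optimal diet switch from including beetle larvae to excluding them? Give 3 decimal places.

At the threshold, the rate on large caterpillars alone equals the profitability of beetle larvae: λ·10.2/(1 + λ·2.56) = 2.75/10.2 = 0.2696.
Rearranging, λ(10.2 − 0.2696×2.56) = 0.2696, so λ = 0.2696/9.51 = 0.02835 per s.

0.028 per s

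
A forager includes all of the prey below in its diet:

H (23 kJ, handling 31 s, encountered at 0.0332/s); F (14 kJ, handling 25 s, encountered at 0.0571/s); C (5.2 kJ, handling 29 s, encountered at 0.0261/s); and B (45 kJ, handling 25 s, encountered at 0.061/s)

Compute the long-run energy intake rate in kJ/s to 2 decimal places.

Energy encountered per unit search time: 0.0332×23 + 0.0571×14 + 0.0261×5.2 + 0.061×45 = 4.444 kJ/s.
Handling time per unit search time: 0.0332×31 + 0.0571×25 + 0.0261×29 + 0.061×25 = 4.739.
Rate = 4.444/(1 + 4.739) = 0.7744 kJ/s.

0.77 kJ/s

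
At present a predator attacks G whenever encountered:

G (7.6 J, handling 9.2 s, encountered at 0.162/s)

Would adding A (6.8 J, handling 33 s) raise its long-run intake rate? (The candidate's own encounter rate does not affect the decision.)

No

Current rate: (0.162×7.6)/(1 + 0.162×9.2) = 0.4944 J/s.
A: E/h = 6.8/33 = 0.2061 J/s.
Since 0.2061 < R, time spent handling A is better spent searching.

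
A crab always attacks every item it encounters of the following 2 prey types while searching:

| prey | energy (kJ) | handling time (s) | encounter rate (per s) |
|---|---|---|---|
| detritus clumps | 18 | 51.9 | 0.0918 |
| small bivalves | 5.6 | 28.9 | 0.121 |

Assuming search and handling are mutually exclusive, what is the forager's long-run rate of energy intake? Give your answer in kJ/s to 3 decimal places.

R = (0.0918×18 + 0.121×5.6) / (1 + 0.0918×51.9 + 0.121×28.9) = 2.33/9.261 = 0.2516 kJ/s.

0.252 kJ/s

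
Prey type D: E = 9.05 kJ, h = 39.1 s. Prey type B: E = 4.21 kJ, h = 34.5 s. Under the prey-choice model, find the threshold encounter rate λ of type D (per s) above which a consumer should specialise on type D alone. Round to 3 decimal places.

0.029 per s

Drop type B once their profitability E₂/h₂ falls below the rate achievable on type D alone: E₂/h₂ = λE₁/(1 + λh₁).
Solve for λ: λE₁h₂ = E₂(1 + λh₁) → λ(E₁h₂ − E₂h₁) = E₂ → λ = E₂/(E₁h₂ − E₂h₁).
λ = 4.21/(9.05×34.5 − 4.21×39.1) = 4.21/147.6 = 0.02852 per s.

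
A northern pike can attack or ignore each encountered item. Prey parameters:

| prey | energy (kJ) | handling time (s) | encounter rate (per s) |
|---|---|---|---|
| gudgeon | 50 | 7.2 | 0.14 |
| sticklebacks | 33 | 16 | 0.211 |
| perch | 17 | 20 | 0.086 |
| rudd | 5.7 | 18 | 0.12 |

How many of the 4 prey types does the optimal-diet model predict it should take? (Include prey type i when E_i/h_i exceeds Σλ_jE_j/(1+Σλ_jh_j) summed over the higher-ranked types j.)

1

Rank by E/h (kJ/s): gudgeon 6.94, sticklebacks 2.06, perch 0.85, rudd 0.317. Include each in turn until the next type's E/h falls below the running intake rate.
Rate on top 1: 3.486. sticklebacks: 2.06 < 3.486 → exclude; stop.
Optimal diet: gudgeon — 1 of 4 types.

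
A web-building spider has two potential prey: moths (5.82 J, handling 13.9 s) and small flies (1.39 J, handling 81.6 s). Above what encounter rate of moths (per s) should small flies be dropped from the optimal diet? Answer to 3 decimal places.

At the threshold, the rate on moths alone equals the profitability of small flies: λ·5.82/(1 + λ·13.9) = 1.39/81.6 = 0.01703.
Rearranging, λ(5.82 − 0.01703×13.9) = 0.01703, so λ = 0.01703/5.583 = 0.003051 per s.

0.003 per s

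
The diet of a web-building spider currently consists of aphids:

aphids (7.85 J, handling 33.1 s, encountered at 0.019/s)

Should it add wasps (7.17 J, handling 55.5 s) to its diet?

Yes

Intake rate on the current diet: R = (0.019×7.85) / (1 + 0.019×33.1) = 0.1491/1.629 = 0.09156 J/s.
Profitability of wasps: 7.17/55.5 = 0.1292 J/s.
Since 0.1292 > R, including wasps increases the long-run rate.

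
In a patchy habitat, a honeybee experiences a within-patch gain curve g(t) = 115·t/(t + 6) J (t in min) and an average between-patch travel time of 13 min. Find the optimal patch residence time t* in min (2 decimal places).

By the marginal value theorem, leave when the instantaneous gain rate g'(t) equals the habitat-wide average g(t)/(T + t).
g'(t) = 115·6/(t + 6)². Setting 115·6/(t+6)² = 115t/[(t+6)(13+t)] gives 6(13+t) = t(t+6), so t² = 6×13 = 78.
t* = √78 = 8.832 min.

8.83 min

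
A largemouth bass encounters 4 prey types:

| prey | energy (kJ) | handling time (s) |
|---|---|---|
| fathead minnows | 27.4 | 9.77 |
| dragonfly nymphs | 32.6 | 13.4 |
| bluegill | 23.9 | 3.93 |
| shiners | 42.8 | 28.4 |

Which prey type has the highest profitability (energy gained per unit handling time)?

In descending order of E/h:
bluegill: 23.9/3.93 = 6.08 kJ/s
fathead minnows: 27.4/9.77 = 2.8 kJ/s
dragonfly nymphs: 32.6/13.4 = 2.43 kJ/s
shiners: 42.8/28.4 = 1.51 kJ/s

bluegill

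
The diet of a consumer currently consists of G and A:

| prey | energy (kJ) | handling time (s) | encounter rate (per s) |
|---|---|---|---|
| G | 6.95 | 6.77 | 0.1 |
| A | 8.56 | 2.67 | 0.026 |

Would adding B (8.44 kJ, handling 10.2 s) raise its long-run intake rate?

Yes

Current rate: (0.1×6.95 + 0.026×8.56)/(1 + 0.1×6.77 + 0.026×2.67) = 0.5254 kJ/s.
B: E/h = 8.44/10.2 = 0.8275 kJ/s.
0.8275 > 0.5254, so adding B raises the average — include it.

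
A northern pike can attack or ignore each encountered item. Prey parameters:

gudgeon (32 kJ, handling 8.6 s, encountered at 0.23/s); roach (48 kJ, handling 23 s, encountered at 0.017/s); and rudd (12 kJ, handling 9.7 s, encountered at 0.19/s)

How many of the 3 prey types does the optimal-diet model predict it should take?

1

Rank by E/h (kJ/s): gudgeon 3.72, roach 2.09, rudd 1.24. Include each in turn until the next type's E/h falls below the running intake rate.
Rate on top 1: 2.471. roach: 2.09 < 2.471 → exclude; stop.
Optimal diet: gudgeon — 1 of 3 types.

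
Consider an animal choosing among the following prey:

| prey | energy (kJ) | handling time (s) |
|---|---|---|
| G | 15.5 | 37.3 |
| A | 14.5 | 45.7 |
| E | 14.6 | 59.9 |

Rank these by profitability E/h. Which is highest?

In descending order of E/h:
G: 15.5/37.3 = 0.416 kJ/s
A: 14.5/45.7 = 0.317 kJ/s
E: 14.6/59.9 = 0.244 kJ/s

G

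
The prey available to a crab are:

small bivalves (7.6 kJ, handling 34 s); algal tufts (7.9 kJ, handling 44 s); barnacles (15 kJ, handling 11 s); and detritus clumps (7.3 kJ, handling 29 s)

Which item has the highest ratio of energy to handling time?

barnacles

In descending order of E/h:
barnacles: 15/11 = 1.36 kJ/s
detritus clumps: 7.3/29 = 0.252 kJ/s
small bivalves: 7.6/34 = 0.224 kJ/s
algal tufts: 7.9/44 = 0.18 kJ/s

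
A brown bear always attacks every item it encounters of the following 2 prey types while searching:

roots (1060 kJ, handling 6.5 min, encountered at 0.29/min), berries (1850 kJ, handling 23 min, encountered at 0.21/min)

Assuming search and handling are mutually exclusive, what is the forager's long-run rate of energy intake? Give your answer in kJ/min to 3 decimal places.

90.201 kJ/min

R = Σλ_iE_i / (1 + Σλ_ih_i)
Numerator: 0.29×1060 + 0.21×1850 = 695.9
Denominator: 1 + 0.29×6.5 + 0.21×23 = 7.715
R = 695.9/7.715 = 90.2 kJ/min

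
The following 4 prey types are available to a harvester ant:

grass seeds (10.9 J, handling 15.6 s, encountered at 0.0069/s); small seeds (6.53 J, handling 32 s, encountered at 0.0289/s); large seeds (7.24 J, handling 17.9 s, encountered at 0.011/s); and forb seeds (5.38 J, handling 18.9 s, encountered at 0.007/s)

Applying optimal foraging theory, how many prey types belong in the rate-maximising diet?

Rank by E/h (J/s): grass seeds 0.699, large seeds 0.404, forb seeds 0.285, small seeds 0.204. Include each in turn until the next type's E/h falls below the running intake rate.
Rate on top 1: 0.0679. large seeds: 0.404 > 0.0679 → include.
Rate on top 2: 0.1187. forb seeds: 0.285 > 0.1187 → include.
Rate on top 3: 0.134. small seeds: 0.204 > 0.134 → include.
Optimal diet: grass seeds, large seeds, forb seeds, small seeds — 4 of 4 types.

4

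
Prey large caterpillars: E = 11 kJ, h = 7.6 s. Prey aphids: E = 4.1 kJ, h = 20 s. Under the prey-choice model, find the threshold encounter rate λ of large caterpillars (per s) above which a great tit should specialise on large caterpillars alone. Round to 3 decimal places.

0.022 per s

The zero-one rule: include aphids iff E₂/h₂ > λE₁/(1+λh₁). Equality gives the switch point.
λE₁h₂ = E₂ + λE₂h₁ ⇒ λ = E₂/(E₁h₂ − E₂h₁) = 4.1/(220 − 31.16) = 0.02171 per s.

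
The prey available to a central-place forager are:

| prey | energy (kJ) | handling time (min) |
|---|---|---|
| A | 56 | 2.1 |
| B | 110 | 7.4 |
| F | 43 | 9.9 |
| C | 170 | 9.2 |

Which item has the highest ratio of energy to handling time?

Profitability E/h (kJ/min): A = 56/2.1 = 26.7, B = 110/7.4 = 14.9, F = 43/9.9 = 4.34, C = 170/9.2 = 18.5.
Ranked: A > C > B > F.

A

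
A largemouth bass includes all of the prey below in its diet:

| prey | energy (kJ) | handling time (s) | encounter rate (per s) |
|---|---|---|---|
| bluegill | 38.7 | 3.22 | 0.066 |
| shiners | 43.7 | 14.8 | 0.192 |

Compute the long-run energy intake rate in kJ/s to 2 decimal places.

R = Σλ_iE_i / (1 + Σλ_ih_i)
Numerator: 0.066×38.7 + 0.192×43.7 = 10.94
Denominator: 1 + 0.066×3.22 + 0.192×14.8 = 4.054
R = 10.94/4.054 = 2.7 kJ/s

2.70 kJ/s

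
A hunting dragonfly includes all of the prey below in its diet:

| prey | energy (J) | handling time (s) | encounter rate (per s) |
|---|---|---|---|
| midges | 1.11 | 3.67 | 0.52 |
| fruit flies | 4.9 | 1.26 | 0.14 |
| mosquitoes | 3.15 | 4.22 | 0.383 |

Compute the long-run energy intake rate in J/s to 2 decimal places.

R = Σλ_iE_i / (1 + Σλ_ih_i)
Numerator: 0.52×1.11 + 0.14×4.9 + 0.383×3.15 = 2.47
Denominator: 1 + 0.52×3.67 + 0.14×1.26 + 0.383×4.22 = 4.701
R = 2.47/4.701 = 0.5253 J/s

0.53 J/s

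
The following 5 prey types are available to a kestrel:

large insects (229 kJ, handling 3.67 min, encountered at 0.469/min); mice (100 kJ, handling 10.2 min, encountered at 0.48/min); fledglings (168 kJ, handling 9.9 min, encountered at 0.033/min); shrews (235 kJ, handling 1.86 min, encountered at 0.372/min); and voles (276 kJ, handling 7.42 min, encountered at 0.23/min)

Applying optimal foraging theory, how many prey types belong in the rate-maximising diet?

2

Rank by E/h (kJ/min): shrews 126, large insects 62.4, voles 37.2, fledglings 17, mice 9.8. Include each in turn until the next type's E/h falls below the running intake rate.
Rate on top 1: 51.67. large insects: 62.4 > 51.67 → include.
Rate on top 2: 57.08. voles: 37.2 < 57.08 → exclude; stop.
Optimal diet: shrews, large insects — 2 of 5 types.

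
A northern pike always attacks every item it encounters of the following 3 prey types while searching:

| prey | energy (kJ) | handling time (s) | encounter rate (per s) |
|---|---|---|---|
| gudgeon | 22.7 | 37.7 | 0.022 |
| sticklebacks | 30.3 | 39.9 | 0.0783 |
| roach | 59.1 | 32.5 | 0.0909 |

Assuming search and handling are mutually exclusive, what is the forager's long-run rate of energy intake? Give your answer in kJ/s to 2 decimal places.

R = (0.022×22.7 + 0.0783×30.3 + 0.0909×59.1) / (1 + 0.022×37.7 + 0.0783×39.9 + 0.0909×32.5) = 8.244/7.908 = 1.043 kJ/s.

1.04 kJ/s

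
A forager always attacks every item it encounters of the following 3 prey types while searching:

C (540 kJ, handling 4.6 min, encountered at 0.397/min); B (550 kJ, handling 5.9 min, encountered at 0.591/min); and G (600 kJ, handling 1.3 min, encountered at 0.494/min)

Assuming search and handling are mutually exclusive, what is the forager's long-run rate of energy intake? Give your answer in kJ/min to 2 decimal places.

120.17 kJ/min

Energy encountered per unit search time: 0.397×540 + 0.591×550 + 0.494×600 = 835.8 kJ/min.
Handling time per unit search time: 0.397×4.6 + 0.591×5.9 + 0.494×1.3 = 5.955.
Rate = 835.8/(1 + 5.955) = 120.2 kJ/min.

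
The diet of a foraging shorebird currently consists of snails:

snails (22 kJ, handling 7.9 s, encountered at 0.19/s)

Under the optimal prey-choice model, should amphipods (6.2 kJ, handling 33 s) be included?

Current rate: (0.19×22)/(1 + 0.19×7.9) = 1.671 kJ/s.
Profitability of amphipods: 6.2/33 = 0.1879 kJ/s.
Since 0.1879 < R, time spent handling amphipods is better spent searching.

No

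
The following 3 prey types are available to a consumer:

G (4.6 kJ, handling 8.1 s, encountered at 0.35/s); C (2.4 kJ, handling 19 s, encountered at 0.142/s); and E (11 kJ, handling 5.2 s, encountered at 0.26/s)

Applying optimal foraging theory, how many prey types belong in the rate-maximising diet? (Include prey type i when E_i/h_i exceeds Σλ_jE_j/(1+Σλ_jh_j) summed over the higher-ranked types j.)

Profitabilities (E/h, kJ/s): E 2.12, G 0.568, C 0.126. Add prey in this order while the next type's profitability exceeds the intake rate on those already taken.
Rate on top 1: 1.216. G: 0.568 < 1.216 → exclude; stop.
Optimal diet: E — 1 of 3 types.

1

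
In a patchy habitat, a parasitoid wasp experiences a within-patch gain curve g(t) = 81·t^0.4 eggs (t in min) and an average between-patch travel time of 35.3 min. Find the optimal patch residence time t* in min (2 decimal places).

23.53 min

Optimal t* satisfies g'(t*) = g(t*)/(T + t*).
g'(t) = 0.4·81·t^-0.6. Setting 0.4·81·t^-0.6 = 81·t^0.4/(35.3+t) gives 0.4(35.3+t) = t, so 0.60·t = 0.4×35.3.
t* = 0.4×35.3/0.60 = 23.53 min.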